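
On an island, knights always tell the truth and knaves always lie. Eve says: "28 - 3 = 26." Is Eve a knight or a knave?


Statement: "28 - 3 = 26."
Actual: 28 - 3 = 25
Claimed: 26
Statement is FALSE → Eve lies → Knave

Knave


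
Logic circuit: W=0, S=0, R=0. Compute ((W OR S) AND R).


W OR S = 0|0 = 0
0 AND 0 = 0

0


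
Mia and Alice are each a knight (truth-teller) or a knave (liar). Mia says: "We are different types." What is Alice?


Mia says: "We are different types."
Case 1: Mia is a Knight (truth-teller)
  Statement is true → they ARE different → Alice is a Knave
Case 2: Mia is a Knave (liar)
  Statement is false → they are NOT different → Alice is a Knave
In both cases, Alice is a Knave.

Knave


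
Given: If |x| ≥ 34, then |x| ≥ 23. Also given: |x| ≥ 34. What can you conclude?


Modus ponens: P → Q, P ⊢ Q
P: |x| ≥ 34
Q: |x| ≥ 23
We have P → Q and P is true.
By modus ponens, Q must be true.

|x| ≥ 23


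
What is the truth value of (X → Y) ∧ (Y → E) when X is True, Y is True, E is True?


X = True, Y = True, E = True
Step 1: X → Y is false only when X=True and Y=False. Result: True
Step 2: Y → E is false only when Y=True and E=False. Result: True
Step 3: True ∧ True = True

True


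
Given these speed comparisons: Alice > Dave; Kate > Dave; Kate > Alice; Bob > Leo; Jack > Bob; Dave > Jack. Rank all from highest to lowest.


Constraints: Alice > Dave; Kate > Dave; Kate > Alice; Bob > Leo; Jack > Bob; Dave > Jack
Method: at each step, the next-highest is the one remaining person who never appears on the smaller side of a constraint between remaining people.
  Step 1: remaining {Leo, Dave, Jack, Bob, Alice, Kate}; on the smaller side: {Leo, Dave, Jack, Bob, Alice} → Kate is next (Kate > Dave; Kate > Alice).
  Step 2: remaining {Leo, Dave, Jack, Bob, Alice}; on the smaller side: {Leo, Dave, Jack, Bob} → Alice is next (Alice > Dave).
  Step 3: remaining {Leo, Dave, Jack, Bob}; on the smaller side: {Leo, Jack, Bob} → Dave is next (Dave > Jack).
  Step 4: remaining {Leo, Jack, Bob}; on the smaller side: {Leo, Bob} → Jack is next (Jack > Bob).
  Step 5: remaining {Leo, Bob}; on the smaller side: {Leo} → Bob is next (Bob > Leo).
  Step 6: only Leo remains → lowest.
Final ranking (highest to lowest):

Kate > Alice > Dave > Jack > Bob > Leo


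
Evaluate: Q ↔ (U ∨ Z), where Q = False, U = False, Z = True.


Q = False, U = False, Z = True
Step 1: U ∨ Z = False OR True = True
Step 2: Q ↔ (True): true when both sides have same truth value.
Result: False ↔ True = False

False


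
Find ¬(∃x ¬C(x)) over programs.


Original: ∃x ¬C(x)
Rule: ¬∀→∃, ¬∃→∀, negate predicate.
Negation: ∀x C(x)

∀x C(x)


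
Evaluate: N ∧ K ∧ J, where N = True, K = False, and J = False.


N = True, K = False, J = False
Step 1: N ∧ K = True AND False = False
Step 2: (False) ∧ J = (False) AND False = False
AND is true only when ALL operands are true.

False


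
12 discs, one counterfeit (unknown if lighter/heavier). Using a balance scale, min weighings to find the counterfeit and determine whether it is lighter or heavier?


Let n = 12. 24 possibilities (n discs × lighter/heavier); each weighing has 3 outcomes.
Bound for k weighings: say the first weighing puts j discs on each pan. If it tips, the 2j weighed discs remain suspects (each with a known direction) and k-1 weighings give 3^(k-1) outcomes; 3^(k-1) is odd, so 2j ≤ 3^(k-1) - 1. If it balances, the n - 2j unweighed discs remain with direction unknown: 2(n - 2j) ≤ 3^(k-1) - 1 by the same parity argument. Adding, n ≤ (3^(k-1) - 1) + (3^(k-1) - 1)/2 = (3^k - 3)/2, and the classical three-group strategy achieves this (3 discs in 2 weighings, 12 in 3, 39 in 4, 120 in 5).
So we need the smallest k with (3^k - 3)/2 ≥ 12.
k = 2: (3^2 - 3)/2 = 3 < 12 ✗
k = 3: (3^3 - 3)/2 = 12 ≥ 12 ✓

3


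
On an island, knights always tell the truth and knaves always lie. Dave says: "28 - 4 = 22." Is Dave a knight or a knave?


Statement: "28 - 4 = 22."
Actual: 28 - 4 = 24
Claimed: 22
Statement is FALSE → Dave lies → Knave

Knave


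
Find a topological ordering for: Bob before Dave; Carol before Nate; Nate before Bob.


Constraints: Bob before Dave; Carol before Nate; Nate before Bob
Method: repeatedly schedule the remaining task that has no remaining task required before it.
  Step 1: remaining {Nate, Carol, Dave, Bob}; every task except Carol still has a predecessor pending → schedule Carol.
  Step 2: remaining {Nate, Dave, Bob}; every task except Nate still has a predecessor pending → schedule Nate.
  Step 3: remaining {Dave, Bob}; every task except Bob still has a predecessor pending → schedule Bob.
  Step 4: only Dave remains → schedule Dave.
Resulting order:

Carol → Nate → Bob → Dave


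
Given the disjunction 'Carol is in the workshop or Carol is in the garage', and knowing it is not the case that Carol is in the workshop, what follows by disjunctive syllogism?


Disjunctive syllogism: P ∨ Q, ¬P ⊢ Q
Disjunction: Carol is in the workshop ∨ Carol is in the garage
We know it is not the case that Carol is in the workshop.
By disjunctive syllogism, the other disjunct must be true.

Carol is in the garage


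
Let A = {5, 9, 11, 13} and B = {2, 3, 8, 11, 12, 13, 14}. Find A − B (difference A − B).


A = {5, 9, 11, 13}
B = {2, 3, 8, 11, 12, 13, 14}
Operation: difference A − B
In A but not B: 5, 9

{5, 9}


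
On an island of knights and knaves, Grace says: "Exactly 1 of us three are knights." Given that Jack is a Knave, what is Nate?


Grace claims exactly 1 knights among Grace, Jack, Nate.
Given: Jack is a Knave.

Case 1: Grace is a Knight (tells truth)
  Then exactly 1 of the three are knights.
  Counting Grace, Jack: 1 knight(s) so far. Need 0 more → Nate = Knave.
Case 2: Grace is a Knave (lies)
  Then the count is NOT 1.
  If Nate = Knight, count = 1 = 1 → claim would be true, contradicts lie.
  If Nate = Knave, count = 0 ≠ 1 → lie confirmed ✓

Nate is a Knave.

Knave


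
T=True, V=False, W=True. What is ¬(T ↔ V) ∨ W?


T = True, V = False, W = True
Expression: ¬(T ↔ V) ∨ W
Step 1: T ↔ V = (True iff False) = False
Step 2: ¬(T ↔ V) = NOT False = True
Step 3: (True) ∨ W = True OR True = True

True


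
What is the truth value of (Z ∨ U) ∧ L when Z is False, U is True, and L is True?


Z = False, U = True, L = True
Step 1: Z ∨ U = False OR True = True
Step 2: True ∧ L = True AND True = True
OR is true when at least one operand is true; AND requires both.

True


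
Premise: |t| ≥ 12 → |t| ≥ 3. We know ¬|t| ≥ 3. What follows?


Modus tollens: P → Q, ¬Q ⊢ ¬P
P: |t| ≥ 12
Q: |t| ≥ 3
We have P → Q and Q is false.
By modus tollens, P must be false.

It is not the case that |t| ≥ 12


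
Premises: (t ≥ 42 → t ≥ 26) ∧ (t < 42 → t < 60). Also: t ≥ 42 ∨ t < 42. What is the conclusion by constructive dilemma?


Constructive dilemma: (P → Q) ∧ (R → S), P ∨ R ⊢ Q ∨ S
Premise 1: t ≥ 42 → t ≥ 26
Premise 2: t < 42 → t < 60
Premise 3: t ≥ 42 ∨ t < 42
Case 1: Assuming t ≥ 42, then by Premise 1, t ≥ 26.
Case 2: Assuming t < 42, then by Premise 2, t < 60.
Since one of t ≥ 42 or t < 42 must hold, we get t ≥ 26 or t < 60.

t ≥ 26 or t < 60.


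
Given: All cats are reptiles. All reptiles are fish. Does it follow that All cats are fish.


Premise 1: All cats are reptiles.
Premise 2: All reptiles are fish.
Conclusion: All cats are fish.
Barbara syllogism (AAA-1): All A are B, All B are C → All A are C.
Middle term (reptiles) distributed in premise 2.

Valid


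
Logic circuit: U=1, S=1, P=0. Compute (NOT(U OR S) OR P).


U OR S = 1
NOT(1) = 0
0 OR 0 = 0

0


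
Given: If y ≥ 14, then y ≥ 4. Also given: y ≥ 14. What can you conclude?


Modus ponens: P → Q, P ⊢ Q
P: y ≥ 14
Q: y ≥ 4
We have P → Q and P is true.
By modus ponens, Q must be true.

y ≥ 4


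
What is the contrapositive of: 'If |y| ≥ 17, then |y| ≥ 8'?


Original: If |y| ≥ 17, then |y| ≥ 8
Contrapositive: If ¬Q, then ¬P
Negate Q: not (|y| ≥ 8)
Negate P: not (|y| ≥ 17)

If not (|y| ≥ 8), then not (|y| ≥ 17).


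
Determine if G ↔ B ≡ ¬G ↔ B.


Expression 1: G ↔ B
Expression 2: ¬G ↔ B
Truth table (G B | Expr1 Expr2):
  T T |   T     F   ← differ
  T F |   F     T   ← differ
  F T |   F     T   ← differ
  F F |   T     F   ← differ
Counterexample: G=T, B=T gives Expr1 = T but Expr2 = F, so the expressions are NOT logically equivalent.

No


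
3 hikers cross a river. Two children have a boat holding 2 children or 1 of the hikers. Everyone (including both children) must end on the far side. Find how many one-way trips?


Per crossing of one of the hikers: children→, one←, one of the hikers→, one← = 4 trips
3 × 4 = 12, + 1 final children→ = 13
Minimum trips = 13

13


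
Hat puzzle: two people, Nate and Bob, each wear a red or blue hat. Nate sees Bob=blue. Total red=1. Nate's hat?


Total red = 1, Bob = blue
Red accounted for: 0
Remaining for Nate: 1
Nate's hat is red.

red


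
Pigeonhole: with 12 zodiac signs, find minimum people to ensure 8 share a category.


Pigeonhole: to guarantee k in one of n categories, need (k-1)×n + 1.
k = 8, n = 12
Minimum = (8-1) × 12 + 1 = 7 × 12 + 1

85


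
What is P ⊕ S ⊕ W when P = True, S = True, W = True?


P = True, S = True, W = True
Step 1: P ⊕ S = True XOR True = False
Step 2: False ⊕ W = False XOR True = True
XOR is true when an odd number of operands are true.

True


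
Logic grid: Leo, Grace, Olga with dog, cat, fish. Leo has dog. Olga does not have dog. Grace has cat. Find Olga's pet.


From clues:
  Grace → cat
  Leo → dog
By elimination, Olga gets the remaining.

fish


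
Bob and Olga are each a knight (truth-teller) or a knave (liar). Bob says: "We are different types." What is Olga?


Bob says: "We are different types."
Case 1: Bob is a Knight (truth-teller)
  Statement is true → they ARE different → Olga is a Knave
Case 2: Bob is a Knave (liar)
  Statement is false → they are NOT different → Olga is a Knave
In both cases, Olga is a Knave.

Knave


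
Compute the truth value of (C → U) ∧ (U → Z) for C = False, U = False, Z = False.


C = False, U = False, Z = False
Step 1: C → U is false only when C=True and U=False. Result: True
Step 2: U → Z is false only when U=True and Z=False. Result: True
Step 3: True ∧ True = True

True


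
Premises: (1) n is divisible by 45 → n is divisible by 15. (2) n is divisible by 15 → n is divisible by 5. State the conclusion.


Hypothetical syllogism: P → Q, Q → R ⊢ P → R
Premise 1: n is divisible by 45 → n is divisible by 15
Premise 2: n is divisible by 15 → n is divisible by 5
Chain the implications: the middle term (n is divisible by 15) links the two.
Conclusion: If n is divisible by 45, then n is divisible by 5.

If n is divisible by 45, then n is divisible by 5.


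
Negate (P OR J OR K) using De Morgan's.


De Morgan's law: ¬(P ∨ Q ∨ R) ≡ ¬P ∧ ¬Q ∧ ¬R
¬(P ∨ J ∨ K) = ¬P ∧ ¬J ∧ ¬K

¬P ∧ ¬J ∧ ¬K


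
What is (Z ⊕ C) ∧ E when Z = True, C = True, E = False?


Z = True, C = True, E = False
Step 1: Z ⊕ C = True XOR True = False
Step 2: False ∧ E = False AND False = False
XOR true when exactly one of Z,C is true; then AND with E.

False


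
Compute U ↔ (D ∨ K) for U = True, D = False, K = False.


U = True, D = False, K = False
Step 1: D ∨ K = False OR False = False
Step 2: U ↔ (False): true when both sides have same truth value.
Result: True ↔ False = False

False


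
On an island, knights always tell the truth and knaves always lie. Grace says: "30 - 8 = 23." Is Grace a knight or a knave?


Statement: "30 - 8 = 23."
Actual: 30 - 8 = 22
Claimed: 23
Statement is FALSE → Grace lies → Knave

Knave


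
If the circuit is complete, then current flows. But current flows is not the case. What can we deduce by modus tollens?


Modus tollens: P → Q, ¬Q ⊢ ¬P
P: the circuit is complete
Q: current flows
We have P → Q and Q is false.
By modus tollens, P must be false.

It is not the case that the circuit is complete


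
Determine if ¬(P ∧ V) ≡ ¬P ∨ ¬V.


Expression 1: ¬(P ∧ V)
Expression 2: ¬P ∨ ¬V
Truth table (P V | Expr1 Expr2):
  T T |   F     F
  T F |   T     T
  F T |   T     T
  F F |   T     T
All 4 rows agree, so the expressions are logically equivalent.

Yes


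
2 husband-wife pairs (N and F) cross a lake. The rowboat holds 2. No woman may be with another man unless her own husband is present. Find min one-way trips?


Label couples N and F.
1. WN+WF → (far: WN,WF; near: HN,HF)
2. WN ←   (far: WF; near: HN,HF,WN)
3. HN+HF → (far: HN,HF,WF; near: WN)
4. HN ←   (far: HF,WF; near: HN,WN)  — HN returns, since WN is alone on near bank
5. HN+WN → (far: all four; near: empty)
Every state respects the constraint.
Minimum trips = 5

5


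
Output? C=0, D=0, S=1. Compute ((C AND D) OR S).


C AND D = 0&0 = 0
0 OR 1 = 1

1


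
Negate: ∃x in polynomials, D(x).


Original: ∃x D(x)
Rule: ¬∀→∃, ¬∃→∀, negate predicate.
Negation: ∀x ¬D(x)

∀x ¬D(x)


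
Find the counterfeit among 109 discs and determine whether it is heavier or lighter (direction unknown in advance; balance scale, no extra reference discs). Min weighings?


Let n = 109. 218 possibilities (n discs × lighter/heavier); each weighing has 3 outcomes.
Bound for k weighings: say the first weighing puts j discs on each pan. If it tips, the 2j weighed discs remain suspects (each with a known direction) and k-1 weighings give 3^(k-1) outcomes; 3^(k-1) is odd, so 2j ≤ 3^(k-1) - 1. If it balances, the n - 2j unweighed discs remain with direction unknown: 2(n - 2j) ≤ 3^(k-1) - 1 by the same parity argument. Adding, n ≤ (3^(k-1) - 1) + (3^(k-1) - 1)/2 = (3^k - 3)/2, and the classical three-group strategy achieves this (3 discs in 2 weighings, 12 in 3, 39 in 4, 120 in 5).
So we need the smallest k with (3^k - 3)/2 ≥ 109.
k = 4: (3^4 - 3)/2 = 39 < 109 ✗
k = 5: (3^5 - 3)/2 = 120 ≥ 109 ✓

5


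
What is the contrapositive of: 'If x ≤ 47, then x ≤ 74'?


Original: If x ≤ 47, then x ≤ 74
Contrapositive: If ¬Q, then ¬P
Negate Q: not (x ≤ 74)
Negate P: not (x ≤ 47)

If not (x ≤ 74), then not (x ≤ 47).


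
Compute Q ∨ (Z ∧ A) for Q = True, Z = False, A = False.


Q = True, Z = False, A = False
Step 1: Z ∧ A = False AND False = False
Step 2: Q ∨ False = True OR False = True
AND evaluated first (higher precedence); then OR applied.

True


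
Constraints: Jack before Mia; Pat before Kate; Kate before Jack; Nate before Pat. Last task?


Constraints: Jack before Mia; Pat before Kate; Kate before Jack; Nate before Pat
The last task can have nothing scheduled after it, so it must never appear on the left of a 'before'.
Tasks appearing before some other task: Jack, Pat, Kate, Nate.
The only task not in that list is Mia → it is last.

Mia


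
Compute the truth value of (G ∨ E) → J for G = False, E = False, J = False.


G = False, E = False, J = False
Step 1: G ∨ E = False OR False = False
Step 2: (False) → J: false only when antecedent=True and J=False.
Result: True

True


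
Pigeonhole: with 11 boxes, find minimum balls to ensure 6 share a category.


Pigeonhole: to guarantee k in one of n categories, need (k-1)×n + 1.
k = 6, n = 11
Minimum = (6-1) × 11 + 1 = 5 × 11 + 1

56


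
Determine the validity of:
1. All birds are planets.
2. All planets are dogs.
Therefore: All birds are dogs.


Premise 1: All birds are planets.
Premise 2: All planets are dogs.
Conclusion: All birds are dogs.
Barbara syllogism (AAA-1): All A are B, All B are C → All A are C.
Middle term (planets) distributed in premise 2.

Valid


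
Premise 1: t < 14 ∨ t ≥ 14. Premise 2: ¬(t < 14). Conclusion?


Disjunctive syllogism: P ∨ Q, ¬P ⊢ Q
Disjunction: t < 14 ∨ t ≥ 14
We know it is not the case that t < 14.
By disjunctive syllogism, the other disjunct must be true.

t ≥ 14


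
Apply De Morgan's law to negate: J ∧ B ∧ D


De Morgan's law: ¬(P ∧ Q ∧ R) ≡ ¬P ∨ ¬Q ∨ ¬R
¬(J ∧ B ∧ D) = ¬J ∨ ¬B ∨ ¬D

¬J ∨ ¬B ∨ ¬D


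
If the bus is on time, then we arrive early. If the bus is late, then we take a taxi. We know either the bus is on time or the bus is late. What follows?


Constructive dilemma: (P → Q) ∧ (R → S), P ∨ R ⊢ Q ∨ S
Premise 1: the bus is on time → we arrive early
Premise 2: the bus is late → we take a taxi
Premise 3: the bus is on time ∨ the bus is late
Case 1: Assuming the bus is on time, then by Premise 1, we arrive early.
Case 2: Assuming the bus is late, then by Premise 2, we take a taxi.
Since one of the bus is on time or the bus is late must hold, we get we arrive early or we take a taxi.

We arrive early or we take a taxi.


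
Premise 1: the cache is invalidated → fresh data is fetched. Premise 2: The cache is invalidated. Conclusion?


Modus ponens: P → Q, P ⊢ Q
P: the cache is invalidated
Q: fresh data is fetched
We have P → Q and P is true.
By modus ponens, Q must be true.

Fresh data is fetched


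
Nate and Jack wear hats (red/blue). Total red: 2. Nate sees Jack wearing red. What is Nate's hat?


Total red = 2, Jack = red
Red accounted for: 1
Remaining for Nate: 1
Nate's hat is red.

red


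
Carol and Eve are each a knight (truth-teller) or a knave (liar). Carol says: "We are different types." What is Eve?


Carol says: "We are different types."
Case 1: Carol is a Knight (truth-teller)
  Statement is true → they ARE different → Eve is a Knave
Case 2: Carol is a Knave (liar)
  Statement is false → they are NOT different → Eve is a Knave
In both cases, Eve is a Knave.

Knave


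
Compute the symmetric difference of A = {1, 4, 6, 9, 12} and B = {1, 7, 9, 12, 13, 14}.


A = {1, 4, 6, 9, 12}
B = {1, 7, 9, 12, 13, 14}
Operation: symmetric difference
In A only: [4, 6], in B only: [7, 13, 14]

{4, 6, 7, 13, 14}


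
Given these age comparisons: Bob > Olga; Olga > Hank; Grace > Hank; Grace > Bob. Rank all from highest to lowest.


Constraints: Bob > Olga; Olga > Hank; Grace > Hank; Grace > Bob
Method: at each step, the next-highest is the one remaining person who never appears on the smaller side of a constraint between remaining people.
  Step 1: remaining {Bob, Olga, Hank, Grace}; on the smaller side: {Bob, Olga, Hank} → Grace is next (Grace > Hank; Grace > Bob).
  Step 2: remaining {Bob, Olga, Hank}; on the smaller side: {Olga, Hank} → Bob is next (Bob > Olga).
  Step 3: remaining {Olga, Hank}; on the smaller side: {Hank} → Olga is next (Olga > Hank).
  Step 4: only Hank remains → lowest.
Final ranking (highest to lowest):

Grace > Bob > Olga > Hank


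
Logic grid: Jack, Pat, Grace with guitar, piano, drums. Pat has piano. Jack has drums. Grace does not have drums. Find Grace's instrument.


From clues:
  Jack → drums
  Pat → piano
By elimination, Grace gets the remaining.

guitar


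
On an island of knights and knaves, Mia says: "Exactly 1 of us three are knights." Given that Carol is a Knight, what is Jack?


Mia claims exactly 1 knights among Mia, Carol, Jack.
Given: Carol is a Knight.

Case 1: Mia is a Knight (tells truth)
  Then exactly 1 of the three are knights.
  Counting Mia, Carol: 2 knight(s) so far. Need -1 more → impossible.
Case 2: Mia is a Knave (lies)
  Then the count is NOT 1.
  If Jack = Knave, count = 1 = 1 → claim would be true, contradicts lie.
  If Jack = Knight, count = 2 ≠ 1 → lie confirmed ✓

Jack is a Knight.

Knight


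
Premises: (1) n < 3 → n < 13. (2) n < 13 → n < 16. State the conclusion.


Hypothetical syllogism: P → Q, Q → R ⊢ P → R
Premise 1: n < 3 → n < 13
Premise 2: n < 13 → n < 16
Chain the implications: the middle term (n < 13) links the two.
Conclusion: If n < 3, then n < 16.

If n < 3, then n < 16.


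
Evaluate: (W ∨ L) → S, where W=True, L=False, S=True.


W = True, L = False, S = True
Expression: (W ∨ L) → S
Step 1: W ∨ L = True OR False = True
Step 2: (True) → S = True → True (false only if antecedent True and consequent False) = True

True


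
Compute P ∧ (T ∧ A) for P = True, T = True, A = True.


P = True, T = True, A = True
Step 1: T ∧ A = True AND True = True
Step 2: P ∧ True = True AND True = True
AND is true only when ALL operands are true.

True


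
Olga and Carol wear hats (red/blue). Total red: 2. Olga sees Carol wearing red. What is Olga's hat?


Total red = 2, Carol = red
Red accounted for: 1
Remaining for Olga: 1
Olga's hat is red.

red


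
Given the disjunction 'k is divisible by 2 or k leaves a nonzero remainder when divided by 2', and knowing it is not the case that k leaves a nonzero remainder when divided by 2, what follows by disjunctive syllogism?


Disjunctive syllogism: P ∨ Q, ¬P ⊢ Q
Disjunction: k is divisible by 2 ∨ k leaves a nonzero remainder when divided by 2
We know it is not the case that k leaves a nonzero remainder when divided by 2.
By disjunctive syllogism, the other disjunct must be true.

k is divisible by 2


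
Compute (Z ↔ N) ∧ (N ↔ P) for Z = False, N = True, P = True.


Z = False, N = True, P = True
Step 1: Z ↔ N is true when Z and N have the same value. Result: False
Step 2: N ↔ P is true when N and P have the same value. Result: True
Step 3: False ∧ True = False

False


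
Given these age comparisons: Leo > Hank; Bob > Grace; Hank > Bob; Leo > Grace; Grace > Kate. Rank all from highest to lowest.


Constraints: Leo > Hank; Bob > Grace; Hank > Bob; Leo > Grace; Grace > Kate
Method: at each step, the next-highest is the one remaining person who never appears on the smaller side of a constraint between remaining people.
  Step 1: remaining {Leo, Bob, Hank, Grace, Kate}; on the smaller side: {Bob, Hank, Grace, Kate} → Leo is next (Leo > Hank; Leo > Grace).
  Step 2: remaining {Bob, Hank, Grace, Kate}; on the smaller side: {Bob, Grace, Kate} → Hank is next (Hank > Bob).
  Step 3: remaining {Bob, Grace, Kate}; on the smaller side: {Grace, Kate} → Bob is next (Bob > Grace).
  Step 4: remaining {Grace, Kate}; on the smaller side: {Kate} → Grace is next (Grace > Kate).
  Step 5: only Kate remains → lowest.
Final ranking (highest to lowest):

Leo > Hank > Bob > Grace > Kate


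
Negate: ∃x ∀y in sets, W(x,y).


Original: ∃x ∀y W(x,y)
Rule: ¬∀→∃, ¬∃→∀, negate predicate.
Negation: ∀x ∃y ¬W(x,y)

∀x ∃y ¬W(x,y)


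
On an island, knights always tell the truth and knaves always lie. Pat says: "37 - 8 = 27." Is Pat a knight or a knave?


Statement: "37 - 8 = 27."
Actual: 37 - 8 = 29
Claimed: 27
Statement is FALSE → Pat lies → Knave

Knave


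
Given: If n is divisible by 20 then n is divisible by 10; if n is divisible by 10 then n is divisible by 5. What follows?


Hypothetical syllogism: P → Q, Q → R ⊢ P → R
Premise 1: n is divisible by 20 → n is divisible by 10
Premise 2: n is divisible by 10 → n is divisible by 5
Chain the implications: the middle term (n is divisible by 10) links the two.
Conclusion: If n is divisible by 20, then n is divisible by 5.

If n is divisible by 20, then n is divisible by 5.


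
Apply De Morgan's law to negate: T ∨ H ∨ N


De Morgan's law: ¬(P ∨ Q ∨ R) ≡ ¬P ∧ ¬Q ∧ ¬R
¬(T ∨ H ∨ N) = ¬T ∧ ¬H ∧ ¬N

¬T ∧ ¬H ∧ ¬N


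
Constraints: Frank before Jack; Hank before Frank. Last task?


Constraints: Frank before Jack; Hank before Frank
The last task can have nothing scheduled after it, so it must never appear on the left of a 'before'.
Tasks appearing before some other task: Frank, Hank.
The only task not in that list is Jack → it is last.

Jack


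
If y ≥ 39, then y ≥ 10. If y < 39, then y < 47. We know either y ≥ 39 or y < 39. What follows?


Constructive dilemma: (P → Q) ∧ (R → S), P ∨ R ⊢ Q ∨ S
Premise 1: y ≥ 39 → y ≥ 10
Premise 2: y < 39 → y < 47
Premise 3: y ≥ 39 ∨ y < 39
Case 1: Assuming y ≥ 39, then by Premise 1, y ≥ 10.
Case 2: Assuming y < 39, then by Premise 2, y < 47.
Since one of y ≥ 39 or y < 39 must hold, we get y ≥ 10 or y < 47.

y ≥ 10 or y < 47.


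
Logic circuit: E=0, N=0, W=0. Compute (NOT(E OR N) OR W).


E OR N = 0
NOT(0) = 1
1 OR 0 = 1

1


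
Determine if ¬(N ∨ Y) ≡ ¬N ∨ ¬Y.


Expression 1: ¬(N ∨ Y)
Expression 2: ¬N ∨ ¬Y
Truth table (N Y | Expr1 Expr2):
  T T |   F     F
  T F |   F     T   ← differ
  F T |   F     T   ← differ
  F F |   T     T
Counterexample: N=T, Y=F gives Expr1 = F but Expr2 = T, so the expressions are NOT logically equivalent.

No


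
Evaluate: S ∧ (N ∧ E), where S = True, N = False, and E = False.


S = True, N = False, E = False
Step 1: N ∧ E = False AND False = False
Step 2: S ∧ False = True AND False = False
AND is true only when ALL operands are true.

False


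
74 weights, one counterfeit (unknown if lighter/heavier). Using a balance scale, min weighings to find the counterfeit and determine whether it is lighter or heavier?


Let n = 74. 148 possibilities (n weights × lighter/heavier); each weighing has 3 outcomes.
Bound for k weighings: say the first weighing puts j weights on each pan. If it tips, the 2j weighed weights remain suspects (each with a known direction) and k-1 weighings give 3^(k-1) outcomes; 3^(k-1) is odd, so 2j ≤ 3^(k-1) - 1. If it balances, the n - 2j unweighed weights remain with direction unknown: 2(n - 2j) ≤ 3^(k-1) - 1 by the same parity argument. Adding, n ≤ (3^(k-1) - 1) + (3^(k-1) - 1)/2 = (3^k - 3)/2, and the classical three-group strategy achieves this (3 weights in 2 weighings, 12 in 3, 39 in 4, 120 in 5).
So we need the smallest k with (3^k - 3)/2 ≥ 74.
k = 4: (3^4 - 3)/2 = 39 < 74 ✗
k = 5: (3^5 - 3)/2 = 120 ≥ 74 ✓

5


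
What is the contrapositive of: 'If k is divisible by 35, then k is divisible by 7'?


Original: If k is divisible by 35, then k is divisible by 7
Contrapositive: If ¬Q, then ¬P
Negate Q: not (k is divisible by 7)
Negate P: not (k is divisible by 35)

If not (k is divisible by 7), then not (k is divisible by 35).


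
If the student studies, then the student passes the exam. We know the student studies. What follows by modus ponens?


Modus ponens: P → Q, P ⊢ Q
P: the student studies
Q: the student passes the exam
We have P → Q and P is true.
By modus ponens, Q must be true.

The student passes the exam


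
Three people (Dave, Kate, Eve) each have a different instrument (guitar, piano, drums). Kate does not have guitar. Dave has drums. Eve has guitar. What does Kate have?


From clues:
  Eve → guitar
  Dave → drums
By elimination, Kate gets the remaining.

piano


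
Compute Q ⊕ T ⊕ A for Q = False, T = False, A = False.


Q = False, T = False, A = False
Step 1: Q ⊕ T = False XOR False = False
Step 2: False ⊕ A = False XOR False = False
XOR is true when an odd number of operands are true.

False


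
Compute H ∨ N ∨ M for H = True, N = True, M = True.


H = True, N = True, M = True
Step 1: H ∨ N = True OR True = True
Step 2: True ∨ M = True OR True = True
OR is true when at least one operand is true.

True


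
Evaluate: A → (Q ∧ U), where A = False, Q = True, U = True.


A = False, Q = True, U = True
Step 1: Q ∧ U = True AND True = True
Step 2: A → (True): false only when A=True and consequent=False.
Result: True

True


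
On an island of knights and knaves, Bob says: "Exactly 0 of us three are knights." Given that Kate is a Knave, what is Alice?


Bob claims exactly 0 knights among Bob, Kate, Alice.
Given: Kate is a Knave.

Case 1: Bob is a Knight (tells truth)
  Then exactly 0 of the three are knights.
  Counting Bob, Kate: 1 knight(s) so far. Need -1 more → impossible.
Case 2: Bob is a Knave (lies)
  Then the count is NOT 0.
  If Alice = Knave, count = 0 = 0 → claim would be true, contradicts lie.
  If Alice = Knight, count = 1 ≠ 0 → lie confirmed ✓

Alice is a Knight.

Knight


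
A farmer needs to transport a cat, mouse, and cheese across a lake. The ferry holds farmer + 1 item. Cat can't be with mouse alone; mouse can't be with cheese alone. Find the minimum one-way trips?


1. farmer+mouse → 2. farmer ← 3. farmer+cat → 4. farmer+mouse ← 5. farmer+cheese → 6. farmer ← 7. farmer+mouse →
Minimum trips = 7

7


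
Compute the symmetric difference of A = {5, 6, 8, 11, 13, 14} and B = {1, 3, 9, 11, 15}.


A = {5, 6, 8, 11, 13, 14}
B = {1, 3, 9, 11, 15}
Operation: symmetric difference
In A only: [5, 6, 8, 13, 14], in B only: [1, 3, 9, 15]

{1, 3, 5, 6, 8, 9, 13, 14, 15}


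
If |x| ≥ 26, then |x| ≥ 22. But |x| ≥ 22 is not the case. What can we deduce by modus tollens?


Modus tollens: P → Q, ¬Q ⊢ ¬P
P: |x| ≥ 26
Q: |x| ≥ 22
We have P → Q and Q is false.
By modus tollens, P must be false.

It is not the case that |x| ≥ 26


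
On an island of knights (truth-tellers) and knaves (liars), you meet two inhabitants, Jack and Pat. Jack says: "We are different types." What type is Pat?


Jack says: "We are different types."
Case 1: Jack is a Knight (truth-teller)
  Statement is true → they ARE different → Pat is a Knave
Case 2: Jack is a Knave (liar)
  Statement is false → they are NOT different → Pat is a Knave
In both cases, Pat is a Knave.

Knave


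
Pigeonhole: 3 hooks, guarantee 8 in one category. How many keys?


Pigeonhole: to guarantee k in one of n categories, need (k-1)×n + 1.
k = 8, n = 3
Minimum = (8-1) × 3 + 1 = 7 × 3 + 1

22


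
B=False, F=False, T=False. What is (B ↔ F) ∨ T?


B = False, F = False, T = False
Expression: (B ↔ F) ∨ T
Step 1: B ↔ F = (False iff False) (true when values match) = True
Step 2: (True) ∨ T = True OR False = True

True


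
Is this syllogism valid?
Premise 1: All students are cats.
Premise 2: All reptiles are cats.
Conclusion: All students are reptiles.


Premise 1: All students are cats.
Premise 2: All reptiles are cats.
Conclusion: All students are reptiles.
Fallacy: undistributed middle. cats is predicate in both.
Counterexample: students and reptiles could be disjoint subsets of cats.

Invalid


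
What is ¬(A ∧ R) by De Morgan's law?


De Morgan's law: ¬(P ∧ Q) ≡ ¬P ∨ ¬Q
¬(A ∧ R) = ¬A ∨ ¬R

¬A ∨ ¬R


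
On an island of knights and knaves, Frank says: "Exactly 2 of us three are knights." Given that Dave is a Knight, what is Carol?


Frank claims exactly 2 knights among Frank, Dave, Carol.
Given: Dave is a Knight.

Case 1: Frank is a Knight (tells truth)
  Then exactly 2 of the three are knights.
  Counting Frank, Dave: 2 knight(s) so far. Need 0 more → Carol = Knave.
Case 2: Frank is a Knave (lies)
  Then the count is NOT 2.
  If Carol = Knight, count = 2 = 2 → claim would be true, contradicts lie.
  If Carol = Knave, count = 1 ≠ 2 → lie confirmed ✓

Carol is a Knave.

Knave


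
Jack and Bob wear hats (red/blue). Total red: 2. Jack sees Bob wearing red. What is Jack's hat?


Total red = 2, Bob = red
Red accounted for: 1
Remaining for Jack: 1
Jack's hat is red.

red


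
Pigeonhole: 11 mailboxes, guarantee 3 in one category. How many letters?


Pigeonhole: to guarantee k in one of n categories, need (k-1)×n + 1.
k = 3, n = 11
Minimum = (3-1) × 11 + 1 = 2 × 11 + 1

23


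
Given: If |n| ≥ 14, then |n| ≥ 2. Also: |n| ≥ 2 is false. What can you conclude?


Modus tollens: P → Q, ¬Q ⊢ ¬P
P: |n| ≥ 14
Q: |n| ≥ 2
We have P → Q and Q is false.
By modus tollens, P must be false.

It is not the case that |n| ≥ 14


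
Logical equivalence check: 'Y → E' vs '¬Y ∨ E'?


Expression 1: Y → E
Expression 2: ¬Y ∨ E
Truth table (Y E | Expr1 Expr2):
  T T |   T     T
  T F |   F     F
  F T |   T     T
  F F |   T     T
All 4 rows agree, so the expressions are logically equivalent.

Yes


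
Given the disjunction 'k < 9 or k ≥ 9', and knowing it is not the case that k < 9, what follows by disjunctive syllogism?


Disjunctive syllogism: P ∨ Q, ¬P ⊢ Q
Disjunction: k < 9 ∨ k ≥ 9
We know it is not the case that k < 9.
By disjunctive syllogism, the other disjunct must be true.

k ≥ 9


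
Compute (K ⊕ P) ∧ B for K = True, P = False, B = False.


K = True, P = False, B = False
Step 1: K ⊕ P = True XOR False = True
Step 2: True ∧ B = True AND False = False
XOR true when exactly one of K,P is true; then AND with B.

False


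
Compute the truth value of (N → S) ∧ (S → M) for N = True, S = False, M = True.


N = True, S = False, M = True
Step 1: N → S is false only when N=True and S=False. Result: False
Step 2: S → M is false only when S=True and M=False. Result: True
Step 3: False ∧ True = False

False


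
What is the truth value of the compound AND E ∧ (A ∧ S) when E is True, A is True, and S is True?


E = True, A = True, S = True
Step 1: A ∧ S = True AND True = True
Step 2: E ∧ True = True AND True = True
AND is true only when ALL operands are true.

True


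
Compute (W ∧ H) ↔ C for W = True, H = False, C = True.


W = True, H = False, C = True
Step 1: W ∧ H = True AND False = False
Step 2: (False) ↔ C: true when both sides have same truth value.
Result: False ↔ True = False

False


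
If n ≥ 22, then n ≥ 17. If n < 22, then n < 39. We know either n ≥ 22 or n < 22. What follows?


Constructive dilemma: (P → Q) ∧ (R → S), P ∨ R ⊢ Q ∨ S
Premise 1: n ≥ 22 → n ≥ 17
Premise 2: n < 22 → n < 39
Premise 3: n ≥ 22 ∨ n < 22
Case 1: Assuming n ≥ 22, then by Premise 1, n ≥ 17.
Case 2: Assuming n < 22, then by Premise 2, n < 39.
Since one of n ≥ 22 or n < 22 must hold, we get n ≥ 17 or n < 39.

n ≥ 17 or n < 39.


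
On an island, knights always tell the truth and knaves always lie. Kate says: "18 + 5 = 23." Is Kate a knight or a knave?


Statement: "18 + 5 = 23."
Actual: 18 + 5 = 23
Claimed: 23
Statement is TRUE → Kate tells the truth → Knight

Knight


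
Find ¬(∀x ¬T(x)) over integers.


Original: ∀x ¬T(x)
Rule: ¬∀→∃, ¬∃→∀, negate predicate.
Negation: ∃x T(x)

∃x T(x)


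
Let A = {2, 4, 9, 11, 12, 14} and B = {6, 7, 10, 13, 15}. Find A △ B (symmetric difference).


A = {2, 4, 9, 11, 12, 14}
B = {6, 7, 10, 13, 15}
Operation: symmetric difference
In A only: [2, 4, 9, 11, 12, 14], in B only: [6, 7, 10, 13, 15]

{2, 4, 6, 7, 9, 10, 11, 12, 13, 14, 15}


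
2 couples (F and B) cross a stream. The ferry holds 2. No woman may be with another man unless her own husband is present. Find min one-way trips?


Label couples F and B.
1. WF+WB → (far: WF,WB; near: HF,HB)
2. WF ←   (far: WB; near: HF,HB,WF)
3. HF+HB → (far: HF,HB,WB; near: WF)
4. HF ←   (far: HB,WB; near: HF,WF)  — HF returns, since WF is alone on near bank
5. HF+WF → (far: all four; near: empty)
Every state respects the constraint.
Minimum trips = 5

5


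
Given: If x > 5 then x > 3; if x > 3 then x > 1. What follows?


Hypothetical syllogism: P → Q, Q → R ⊢ P → R
Premise 1: x > 5 → x > 3
Premise 2: x > 3 → x > 1
Chain the implications: the middle term (x > 3) links the two.
Conclusion: If x > 5, then x > 1.

If x > 5, then x > 1.


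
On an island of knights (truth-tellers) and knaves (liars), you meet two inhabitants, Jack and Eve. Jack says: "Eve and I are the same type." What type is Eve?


Jack says: "Eve and I are the same type."
Case 1: Jack is a Knight (truth-teller)
  Statement is true → they ARE the same → Eve is also a Knight
Case 2: Jack is a Knave (liar)
  Statement is false → they are NOT the same → Eve is a Knight
In both cases, Eve is a Knight.

Knight


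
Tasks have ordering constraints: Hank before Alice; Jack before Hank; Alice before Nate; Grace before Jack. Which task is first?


Constraints: Hank before Alice; Jack before Hank; Alice before Nate; Grace before Jack
The first task can have nothing scheduled before it, so it must never appear on the right of a 'before'.
Tasks appearing after some 'before': Alice, Hank, Nate, Jack.
The only task not in that list is Grace → it is first.

Grace


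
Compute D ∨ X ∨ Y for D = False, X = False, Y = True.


D = False, X = False, Y = True
Step 1: D ∨ X = False OR False = False
Step 2: False ∨ Y = False OR True = True
OR is true when at least one operand is true.

True


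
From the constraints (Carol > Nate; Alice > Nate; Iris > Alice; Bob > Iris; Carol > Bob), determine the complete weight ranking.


Constraints: Carol > Nate; Alice > Nate; Iris > Alice; Bob > Iris; Carol > Bob
Method: at each step, the next-highest is the one remaining person who never appears on the smaller side of a constraint between remaining people.
  Step 1: remaining {Iris, Carol, Nate, Bob, Alice}; on the smaller side: {Iris, Nate, Bob, Alice} → Carol is next (Carol > Nate; Carol > Bob).
  Step 2: remaining {Iris, Nate, Bob, Alice}; on the smaller side: {Iris, Nate, Alice} → Bob is next (Bob > Iris).
  Step 3: remaining {Iris, Nate, Alice}; on the smaller side: {Nate, Alice} → Iris is next (Iris > Alice).
  Step 4: remaining {Nate, Alice}; on the smaller side: {Nate} → Alice is next (Alice > Nate).
  Step 5: only Nate remains → lowest.
Final ranking (highest to lowest):

Carol > Bob > Iris > Alice > Nate


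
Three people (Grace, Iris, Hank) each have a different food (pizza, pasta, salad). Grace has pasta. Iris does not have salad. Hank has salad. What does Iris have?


From clues:
  Hank → salad
  Grace → pasta
By elimination, Iris gets the remaining.

pizza


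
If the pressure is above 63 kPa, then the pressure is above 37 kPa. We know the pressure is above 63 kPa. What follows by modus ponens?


Modus ponens: P → Q, P ⊢ Q
P: the pressure is above 63 kPa
Q: the pressure is above 37 kPa
We have P → Q and P is true.
By modus ponens, Q must be true.

The pressure is above 37 kPa


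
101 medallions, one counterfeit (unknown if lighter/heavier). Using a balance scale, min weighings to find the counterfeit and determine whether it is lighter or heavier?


Let n = 101. 202 possibilities (n medallions × lighter/heavier); each weighing has 3 outcomes.
Bound for k weighings: say the first weighing puts j medallions on each pan. If it tips, the 2j weighed medallions remain suspects (each with a known direction) and k-1 weighings give 3^(k-1) outcomes; 3^(k-1) is odd, so 2j ≤ 3^(k-1) - 1. If it balances, the n - 2j unweighed medallions remain with direction unknown: 2(n - 2j) ≤ 3^(k-1) - 1 by the same parity argument. Adding, n ≤ (3^(k-1) - 1) + (3^(k-1) - 1)/2 = (3^k - 3)/2, and the classical three-group strategy achieves this (3 medallions in 2 weighings, 12 in 3, 39 in 4, 120 in 5).
So we need the smallest k with (3^k - 3)/2 ≥ 101.
k = 4: (3^4 - 3)/2 = 39 < 101 ✗
k = 5: (3^5 - 3)/2 = 120 ≥ 101 ✓

5


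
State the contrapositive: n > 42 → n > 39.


Original: If n > 42, then n > 39
Contrapositive: If ¬Q, then ¬P
Negate Q: not (n > 39)
Negate P: not (n > 42)

If not (n > 39), then not (n > 42).


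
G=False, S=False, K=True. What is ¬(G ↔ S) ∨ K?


G = False, S = False, K = True
Expression: ¬(G ↔ S) ∨ K
Step 1: G ↔ S = (False iff False) = True
Step 2: ¬(G ↔ S) = NOT True = False
Step 3: (False) ∨ K = False OR True = True

True


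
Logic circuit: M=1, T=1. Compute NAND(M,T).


M AND T = 1
NOT(1) = 0

0


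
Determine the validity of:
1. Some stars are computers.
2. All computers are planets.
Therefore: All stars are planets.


Premise 1: Some stars are computers.
Premise 2: All computers are planets.
Conclusion: All stars are planets.
Fallacy: illicit minor. The minor term (stars) is distributed in the conclusion ('All stars ...') but undistributed in its premise ('Some stars are computers' doesn't cover all stars).
Only 'Some stars are planets' follows, not 'All'.

Invalid
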